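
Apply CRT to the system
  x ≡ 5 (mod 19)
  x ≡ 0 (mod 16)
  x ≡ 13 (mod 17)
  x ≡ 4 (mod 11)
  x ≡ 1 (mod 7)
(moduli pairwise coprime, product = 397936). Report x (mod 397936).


Product of moduli M = 19 · 16 · 17 · 11 · 7 = 397936.
Merge one congruence at a time:
  Start: x ≡ 5 (mod 19).
  Combine with x ≡ 0 (mod 16); new modulus lcm = 304.
    Write x = 5 + 19·t and substitute into x ≡ 0 (mod 16): 19·t ≡ 0 − 5 = -5 (mod 16).
    Reduce coefficients mod 16: 3·t ≡ 11 (mod 16).
    The inverse of 3 mod 16 is 11 (since 3·11 = 33 = 2·16 + 1), so t ≡ 11·11 = 121 ≡ 9 (mod 16).
    Then x = 5 + 19·9 = 176, valid modulo lcm(19, 16) = 304: x ≡ 176 (mod 304).
  Combine with x ≡ 13 (mod 17); new modulus lcm = 5168.
    Write x = 176 + 304·t and substitute into x ≡ 13 (mod 17): 304·t ≡ 13 − 176 = -163 (mod 17).
    Reduce coefficients mod 17: 15·t ≡ 7 (mod 17).
    The inverse of 15 mod 17 is 8 (since 15·8 = 120 = 7·17 + 1), so t ≡ 8·7 = 56 ≡ 5 (mod 17).
    Then x = 176 + 304·5 = 1696, valid modulo lcm(304, 17) = 5168: x ≡ 1696 (mod 5168).
  Combine with x ≡ 4 (mod 11); new modulus lcm = 56848.
    Write x = 1696 + 5168·t and substitute into x ≡ 4 (mod 11): 5168·t ≡ 4 − 1696 = -1692 (mod 11).
    Reduce coefficients mod 11: 9·t ≡ 2 (mod 11).
    The inverse of 9 mod 11 is 5 (since 9·5 = 45 = 4·11 + 1), so t ≡ 5·2 = 10 ≡ 10 (mod 11).
    Then x = 1696 + 5168·10 = 53376, valid modulo lcm(5168, 11) = 56848: x ≡ 53376 (mod 56848).
  Combine with x ≡ 1 (mod 7); new modulus lcm = 397936.
    Write x = 53376 + 56848·t and substitute into x ≡ 1 (mod 7): 56848·t ≡ 1 − 53376 = -53375 (mod 7).
    Reduce coefficients mod 7: 1·t ≡ 0 (mod 7).
    So t ≡ 0 (mod 7).
    Then x = 53376 + 56848·0 = 53376, valid modulo lcm(56848, 7) = 397936: x ≡ 53376 (mod 397936).
Verify against each original: 53376 mod 19 = 5, 53376 mod 16 = 0, 53376 mod 17 = 13, 53376 mod 11 = 4, 53376 mod 7 = 1.

x ≡ 53376 (mod 397936).


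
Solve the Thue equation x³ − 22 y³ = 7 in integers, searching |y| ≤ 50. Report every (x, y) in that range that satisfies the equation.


The equation is x³ - 22y³ = 7. For fixed y, x³ = 22·y³ + 7, so a solution requires the RHS to be a perfect cube.
Strategy: iterate y from -50 to 50, compute RHS = 22·y³ + 7, and check whether it is a (positive or negative) perfect cube.
Check small values of y:
  y = 0: RHS = 7 is not a perfect cube.
  y = 1: RHS = 29 is not a perfect cube.
  y = -1: RHS = -15 is not a perfect cube.
  y = 2: RHS = 183 is not a perfect cube.
  y = -2: RHS = -169 is not a perfect cube.
  y = 3: RHS = 601 is not a perfect cube.
  y = -3: RHS = -587 is not a perfect cube.
Continuing the search up to |y| = 50 finds no solutions either.
No (x, y) in the scanned range satisfies the equation.

No integer solutions with |y| ≤ 50.


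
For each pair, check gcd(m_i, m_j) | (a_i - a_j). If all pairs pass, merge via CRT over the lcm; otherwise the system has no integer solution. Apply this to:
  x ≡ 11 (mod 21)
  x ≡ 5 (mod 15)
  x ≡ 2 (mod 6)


Moduli 21, 15, 6 are not pairwise coprime, so CRT works modulo lcm(m_i) when all pairwise compatibility conditions hold.
Pairwise compatibility: gcd(m_i, m_j) must divide a_i - a_j for every pair.
Merge one congruence at a time:
  Start: x ≡ 11 (mod 21).
  Combine with x ≡ 5 (mod 15): gcd(21, 15) = 3; 5 - 11 = -6, which IS divisible by 3, so compatible.
    Write x = 11 + 21·t and substitute into x ≡ 5 (mod 15): 21·t ≡ 5 − 11 = -6 (mod 15).
    Divide the congruence (and modulus) by g = 3: 7·t ≡ -2 (mod 5).
    Reduce coefficients mod 5: 2·t ≡ 3 (mod 5).
    The inverse of 2 mod 5 is 3 (since 2·3 = 6 = 1·5 + 1), so t ≡ 3·3 = 9 ≡ 4 (mod 5).
    Then x = 11 + 21·4 = 95, valid modulo lcm(21, 15) = 105: x ≡ 95 (mod 105).
  Combine with x ≡ 2 (mod 6): gcd(105, 6) = 3; 2 - 95 = -93, which IS divisible by 3, so compatible.
    Write x = 95 + 105·t and substitute into x ≡ 2 (mod 6): 105·t ≡ 2 − 95 = -93 (mod 6).
    Divide the congruence (and modulus) by g = 3: 35·t ≡ -31 (mod 2).
    Reduce coefficients mod 2: 1·t ≡ 1 (mod 2).
    So t ≡ 1 (mod 2).
    Then x = 95 + 105·1 = 200, valid modulo lcm(105, 6) = 210: x ≡ 200 (mod 210).
Verify: 200 mod 21 = 11, 200 mod 15 = 5, 200 mod 6 = 2.

x ≡ 200 (mod 210).


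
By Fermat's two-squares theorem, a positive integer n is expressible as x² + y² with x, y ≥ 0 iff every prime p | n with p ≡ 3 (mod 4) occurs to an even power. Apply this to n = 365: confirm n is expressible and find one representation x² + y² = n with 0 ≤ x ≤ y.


Step 1: Factor n = 365 = 5 · 73.
Step 2: Check the mod-4 condition on each prime factor: 5 ≡ 1 (mod 4), exponent 1; 73 ≡ 1 (mod 4), exponent 1.
All primes ≡ 3 (mod 4) appear to even exponent (or don't appear), so by the two-squares theorem n IS expressible as a sum of two squares.
Step 3: Build a representation. Here n = 5 · 73 is a product of primes ≡ 1 (mod 4). Each prime p ≡ 1 (mod 4) is itself a sum of two squares; find a² by testing p − a² for a perfect square:
  5: 5 − 1² = 4 = 2² ⇒ 5 = 1² + 2².
  73: 73 − 1² = 72, 73 − 2² = 69, 73 − 3² = 64 = 8² ⇒ 73 = 3² + 8².
  Combine using the Brahmagupta–Fibonacci identity (a² + b²)(c² + d²) = (ac − bd)² + (ad + bc)² = (ac + bd)² + (ad − bc)²:
  5 · 73 = 365: from (1² + 2²)(3² + 8²), take (1·3 − 2·8, 1·8 + 2·3) = (3 − 16, 8 + 6) = (-13, 14); dropping signs (only squares matter) gives (13, 14); check 13² + 14² = 169 + 196 = 365 ✓.
Step 4: Order so x ≤ y and verify: 13² + 14² = 169 + 196 = 365 = n. ✓

n = 365 = 13² + 14² (one valid representation with x ≤ y).


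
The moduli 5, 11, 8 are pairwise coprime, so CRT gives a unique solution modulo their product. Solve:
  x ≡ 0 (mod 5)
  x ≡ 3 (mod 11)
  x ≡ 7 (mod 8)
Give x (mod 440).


Moduli 5, 11, 8 are pairwise coprime; by CRT there is a unique solution modulo M = 5 · 11 · 8 = 440.
Solve pairwise, accumulating the modulus:
  Start with x ≡ 0 (mod 5).
  Combine with x ≡ 3 (mod 11): since gcd(5, 11) = 1, we get a unique residue mod 55.
    Write x = 0 + 5·t and substitute into x ≡ 3 (mod 11): 5·t ≡ 3 − 0 = 3 (mod 11).
    The inverse of 5 mod 11 is 9 (since 5·9 = 45 = 4·11 + 1), so t ≡ 9·3 = 27 ≡ 5 (mod 11).
    Then x = 0 + 5·5 = 25, valid modulo lcm(5, 11) = 55: x ≡ 25 (mod 55).
  Combine with x ≡ 7 (mod 8): since gcd(55, 8) = 1, we get a unique residue mod 440.
    Write x = 25 + 55·t and substitute into x ≡ 7 (mod 8): 55·t ≡ 7 − 25 = -18 (mod 8).
    Reduce coefficients mod 8: 7·t ≡ 6 (mod 8).
    The inverse of 7 mod 8 is 7 (since 7·7 = 49 = 6·8 + 1), so t ≡ 7·6 = 42 ≡ 2 (mod 8).
    Then x = 25 + 55·2 = 135, valid modulo lcm(55, 8) = 440: x ≡ 135 (mod 440).
Verify: 135 mod 5 = 0 ✓, 135 mod 11 = 3 ✓, 135 mod 8 = 7 ✓.

x ≡ 135 (mod 440).


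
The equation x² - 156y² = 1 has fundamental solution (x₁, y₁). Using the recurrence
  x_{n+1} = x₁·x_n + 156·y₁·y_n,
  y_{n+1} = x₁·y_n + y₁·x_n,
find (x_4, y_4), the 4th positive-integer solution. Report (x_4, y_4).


Step 1: Find the fundamental solution (x₁, y₁) of x² - 156y² = 1.
  Expand √156 as a continued fraction. a₀ = ⌊√156⌋ = 12; iterate m_{k+1} = d_k·a_k − m_k, d_{k+1} = (156 − m_{k+1}²)/d_k, a_{k+1} = ⌊(a₀ + m_{k+1})/d_{k+1}⌋ (starting m₀ = 0, d₀ = 1), with convergents p_k = a_k·p_{k-1} + p_{k-2}, q_k = a_k·q_{k-1} + q_{k-2} (p₋₁ = 1, q₋₁ = 0):
  k = 0: a₀ = 12; p₀/q₀ = 12/1; p₀² − 156·q₀² = 144 − 156 = -12.
  k = 1: m = 12, d = 12, a = ⌊(12 + 12)/12⌋ = 2; p/q = (2·12 + 1)/(2·1 + 0) = 25/2; p² − 156·q² = 625 − 624 = 1.
  The first convergent with p² − 156·q² = 1 gives the fundamental solution (x₁, y₁) = (25, 2).
Step 2: Apply the recurrence (x_{n+1}, y_{n+1}) = (x₁x_n + 156y₁y_n, x₁y_n + y₁x_n) repeatedly.
  From (x_1, y_1) = (25, 2): x_2 = 25·25 + 156·2·2 = 1249; y_2 = 25·2 + 2·25 = 100.
  From (x_2, y_2) = (1249, 100): x_3 = 25·1249 + 156·2·100 = 62425; y_3 = 25·100 + 2·1249 = 4998.
  From (x_3, y_3) = (62425, 4998): x_4 = 25·62425 + 156·2·4998 = 3120001; y_4 = 25·4998 + 2·62425 = 249800.
Step 3: Verify x_4² - 156·y_4² = 9734406240001 - 9734406240000 = 1 (should be 1). ✓

(x_1, y_1) = (25, 2); (x_4, y_4) = (3120001, 249800).


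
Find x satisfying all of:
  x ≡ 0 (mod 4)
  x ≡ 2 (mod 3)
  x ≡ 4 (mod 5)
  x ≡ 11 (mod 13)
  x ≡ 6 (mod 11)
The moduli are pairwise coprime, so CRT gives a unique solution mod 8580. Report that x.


Product of moduli M = 4 · 3 · 5 · 13 · 11 = 8580.
Merge one congruence at a time:
  Start: x ≡ 0 (mod 4).
  Combine with x ≡ 2 (mod 3); new modulus lcm = 12.
    Write x = 0 + 4·t and substitute into x ≡ 2 (mod 3): 4·t ≡ 2 − 0 = 2 (mod 3).
    Reduce coefficients mod 3: 1·t ≡ 2 (mod 3).
    So t ≡ 2 (mod 3).
    Then x = 0 + 4·2 = 8, valid modulo lcm(4, 3) = 12: x ≡ 8 (mod 12).
  Combine with x ≡ 4 (mod 5); new modulus lcm = 60.
    Write x = 8 + 12·t and substitute into x ≡ 4 (mod 5): 12·t ≡ 4 − 8 = -4 (mod 5).
    Reduce coefficients mod 5: 2·t ≡ 1 (mod 5).
    The inverse of 2 mod 5 is 3 (since 2·3 = 6 = 1·5 + 1), so t ≡ 3·1 = 3 ≡ 3 (mod 5).
    Then x = 8 + 12·3 = 44, valid modulo lcm(12, 5) = 60: x ≡ 44 (mod 60).
  Combine with x ≡ 11 (mod 13); new modulus lcm = 780.
    Write x = 44 + 60·t and substitute into x ≡ 11 (mod 13): 60·t ≡ 11 − 44 = -33 (mod 13).
    Reduce coefficients mod 13: 8·t ≡ 6 (mod 13).
    The inverse of 8 mod 13 is 5 (since 8·5 = 40 = 3·13 + 1), so t ≡ 5·6 = 30 ≡ 4 (mod 13).
    Then x = 44 + 60·4 = 284, valid modulo lcm(60, 13) = 780: x ≡ 284 (mod 780).
  Combine with x ≡ 6 (mod 11); new modulus lcm = 8580.
    Write x = 284 + 780·t and substitute into x ≡ 6 (mod 11): 780·t ≡ 6 − 284 = -278 (mod 11).
    Reduce coefficients mod 11: 10·t ≡ 8 (mod 11).
    The inverse of 10 mod 11 is 10 (since 10·10 = 100 = 9·11 + 1), so t ≡ 10·8 = 80 ≡ 3 (mod 11).
    Then x = 284 + 780·3 = 2624, valid modulo lcm(780, 11) = 8580: x ≡ 2624 (mod 8580).
Verify against each original: 2624 mod 4 = 0, 2624 mod 3 = 2, 2624 mod 5 = 4, 2624 mod 13 = 11, 2624 mod 11 = 6.

x ≡ 2624 (mod 8580).


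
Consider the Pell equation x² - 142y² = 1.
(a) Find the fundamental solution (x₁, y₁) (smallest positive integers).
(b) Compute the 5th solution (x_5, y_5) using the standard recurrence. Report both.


Step 1: Find the fundamental solution (x₁, y₁) of x² - 142y² = 1.
  Expand √142 as a continued fraction. a₀ = ⌊√142⌋ = 11; iterate m_{k+1} = d_k·a_k − m_k, d_{k+1} = (142 − m_{k+1}²)/d_k, a_{k+1} = ⌊(a₀ + m_{k+1})/d_{k+1}⌋ (starting m₀ = 0, d₀ = 1), with convergents p_k = a_k·p_{k-1} + p_{k-2}, q_k = a_k·q_{k-1} + q_{k-2} (p₋₁ = 1, q₋₁ = 0):
  k = 0: a₀ = 11; p₀/q₀ = 11/1; p₀² − 142·q₀² = 121 − 142 = -21.
  k = 1: m = 11, d = 21, a = ⌊(11 + 11)/21⌋ = 1; p/q = (1·11 + 1)/(1·1 + 0) = 12/1; p² − 142·q² = 144 − 142 = 2.
  k = 2: m = 10, d = 2, a = ⌊(11 + 10)/2⌋ = 10; p/q = (10·12 + 11)/(10·1 + 1) = 131/11; p² − 142·q² = 17161 − 17182 = -21.
  k = 3: m = 10, d = 21, a = ⌊(11 + 10)/21⌋ = 1; p/q = (1·131 + 12)/(1·11 + 1) = 143/12; p² − 142·q² = 20449 − 20448 = 1.
  The first convergent with p² − 142·q² = 1 gives the fundamental solution (x₁, y₁) = (143, 12).
Step 2: Apply the recurrence (x_{n+1}, y_{n+1}) = (x₁x_n + 142y₁y_n, x₁y_n + y₁x_n) repeatedly.
  From (x_1, y_1) = (143, 12): x_2 = 143·143 + 142·12·12 = 40897; y_2 = 143·12 + 12·143 = 3432.
  From (x_2, y_2) = (40897, 3432): x_3 = 143·40897 + 142·12·3432 = 11696399; y_3 = 143·3432 + 12·40897 = 981540.
  From (x_3, y_3) = (11696399, 981540): x_4 = 143·11696399 + 142·12·981540 = 3345129217; y_4 = 143·981540 + 12·11696399 = 280717008.
  From (x_4, y_4) = (3345129217, 280717008): x_5 = 143·3345129217 + 142·12·280717008 = 956695259663; y_5 = 143·280717008 + 12·3345129217 = 80284082748.
Step 3: Verify x_5² - 142·y_5² = 915265819861654994873569 - 915265819861654994873568 = 1 (should be 1). ✓

(x_1, y_1) = (143, 12); (x_5, y_5) = (956695259663, 80284082748).


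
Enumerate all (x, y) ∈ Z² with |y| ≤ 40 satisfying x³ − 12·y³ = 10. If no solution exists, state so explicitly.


The equation is x³ - 12y³ = 10. For fixed y, x³ = 12·y³ + 10, so a solution requires the RHS to be a perfect cube.
Strategy: iterate y from -40 to 40, compute RHS = 12·y³ + 10, and check whether it is a (positive or negative) perfect cube.
Check small values of y:
  y = 0: RHS = 10 is not a perfect cube.
  y = 1: RHS = 22 is not a perfect cube.
  y = -1: RHS = -2 is not a perfect cube.
  y = 2: RHS = 106 is not a perfect cube.
  y = -2: RHS = -86 is not a perfect cube.
  y = 3: RHS = 334 is not a perfect cube.
  y = -3: RHS = -314 is not a perfect cube.
Continuing the search up to |y| = 40 finds no solutions either.
No (x, y) in the scanned range satisfies the equation.

No integer solutions with |y| ≤ 40.


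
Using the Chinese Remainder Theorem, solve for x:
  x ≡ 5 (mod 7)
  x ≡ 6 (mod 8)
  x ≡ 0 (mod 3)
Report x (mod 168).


Moduli 7, 8, 3 are pairwise coprime; by CRT there is a unique solution modulo M = 7 · 8 · 3 = 168.
Solve pairwise, accumulating the modulus:
  Start with x ≡ 5 (mod 7).
  Combine with x ≡ 6 (mod 8): since gcd(7, 8) = 1, we get a unique residue mod 56.
    Write x = 5 + 7·t and substitute into x ≡ 6 (mod 8): 7·t ≡ 6 − 5 = 1 (mod 8).
    The inverse of 7 mod 8 is 7 (since 7·7 = 49 = 6·8 + 1), so t ≡ 7·1 = 7 ≡ 7 (mod 8).
    Then x = 5 + 7·7 = 54, valid modulo lcm(7, 8) = 56: x ≡ 54 (mod 56).
  Combine with x ≡ 0 (mod 3): since gcd(56, 3) = 1, we get a unique residue mod 168.
    Write x = 54 + 56·t and substitute into x ≡ 0 (mod 3): 56·t ≡ 0 − 54 = -54 (mod 3).
    Reduce coefficients mod 3: 2·t ≡ 0 (mod 3).
    The inverse of 2 mod 3 is 2 (since 2·2 = 4 = 1·3 + 1), so t ≡ 2·0 = 0 ≡ 0 (mod 3).
    Then x = 54 + 56·0 = 54, valid modulo lcm(56, 3) = 168: x ≡ 54 (mod 168).
Verify: 54 mod 7 = 5 ✓, 54 mod 8 = 6 ✓, 54 mod 3 = 0 ✓.

x ≡ 54 (mod 168).


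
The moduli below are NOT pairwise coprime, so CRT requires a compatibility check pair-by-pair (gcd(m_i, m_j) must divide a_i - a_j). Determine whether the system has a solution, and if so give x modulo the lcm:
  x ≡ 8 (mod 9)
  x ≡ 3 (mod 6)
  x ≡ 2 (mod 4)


Moduli 9, 6, 4 are not pairwise coprime, so CRT works modulo lcm(m_i) when all pairwise compatibility conditions hold.
Pairwise compatibility: gcd(m_i, m_j) must divide a_i - a_j for every pair.
Merge one congruence at a time:
  Start: x ≡ 8 (mod 9).
  Combine with x ≡ 3 (mod 6): gcd(9, 6) = 3, and 3 - 8 = -5 is NOT divisible by 3.
    ⇒ system is inconsistent (no integer solution).

No solution (the system is inconsistent).


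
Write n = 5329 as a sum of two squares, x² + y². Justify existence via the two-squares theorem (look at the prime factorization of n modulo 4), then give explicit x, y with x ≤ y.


Step 1: Factor n = 5329 = 73^2.
Step 2: Check the mod-4 condition on each prime factor: 73 ≡ 1 (mod 4), exponent 2.
All primes ≡ 3 (mod 4) appear to even exponent (or don't appear), so by the two-squares theorem n IS expressible as a sum of two squares.
Step 3: Build a representation. Here n = 73 · 73 is a product of primes ≡ 1 (mod 4). Each prime p ≡ 1 (mod 4) is itself a sum of two squares; find a² by testing p − a² for a perfect square:
  73: 73 − 1² = 72, 73 − 2² = 69, 73 − 3² = 64 = 8² ⇒ 73 = 3² + 8².
  Combine using the Brahmagupta–Fibonacci identity (a² + b²)(c² + d²) = (ac − bd)² + (ad + bc)² = (ac + bd)² + (ad − bc)²:
  73 · 73 = 5329: from (3² + 8²)(3² + 8²), take (3·3 − 8·8, 3·8 + 8·3) = (9 − 64, 24 + 24) = (-55, 48); dropping signs (only squares matter) gives (55, 48); check 55² + 48² = 3025 + 2304 = 5329 ✓.
Step 4: Order so x ≤ y and verify: 48² + 55² = 2304 + 3025 = 5329 = n. ✓

n = 5329 = 48² + 55² (one valid representation with x ≤ y).


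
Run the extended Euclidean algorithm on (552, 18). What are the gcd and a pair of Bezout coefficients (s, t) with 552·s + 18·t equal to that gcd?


Euclidean algorithm on (552, 18) — divide until remainder is 0:
  552 = 30 · 18 + 12
  18 = 1 · 12 + 6
  12 = 2 · 6 + 0
gcd(552, 18) = 6.
Track Bezout coefficients alongside the remainders: start with r₀ = 552 = a·1 + b·0 (s = 1, t = 0) and r₁ = 18 = a·0 + b·1 (s = 0, t = 1); each new remainder r_{k+1} = r_{k-1} − q_k·r_k inherits s_{k+1} = s_{k-1} − q_k·s_k, t_{k+1} = t_{k-1} − q_k·t_k, so r_k = a·s_k + b·t_k at every step:
  q = 30: r = 12, s = 1 − 30·0 = 1, t = 0 − 30·1 = -30  (check: 552·1 + 18·(-30) = 12)
  q = 1: r = 6, s = 0 − 1·1 = -1, t = 1 − 1·(-30) = 31  (check: 552·(-1) + 18·31 = 6)
The row with r = 6 (the gcd) gives the Bezout coefficients s = -1, t = 31.
Result: 552 · (-1) + 18 · (31) = 6.

gcd(552, 18) = 6; s = -1, t = 31 (check: 552·(-1) + 18·31 = 6).


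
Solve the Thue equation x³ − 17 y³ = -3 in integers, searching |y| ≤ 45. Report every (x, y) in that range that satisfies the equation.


The equation is x³ - 17y³ = -3. For fixed y, x³ = 17·y³ − 3, so a solution requires the RHS to be a perfect cube.
Strategy: iterate y from -45 to 45, compute RHS = 17·y³ − 3, and check whether it is a (positive or negative) perfect cube.
Check small values of y:
  y = 0: RHS = -3 is not a perfect cube.
  y = 1: RHS = 14 is not a perfect cube.
  y = -1: RHS = -20 is not a perfect cube.
  y = 2: RHS = 133 is not a perfect cube.
  y = -2: RHS = -139 is not a perfect cube.
  y = 3: RHS = 456 is not a perfect cube.
  y = -3: RHS = -462 is not a perfect cube.
Continuing the search up to |y| = 45 finds no solutions either.
No (x, y) in the scanned range satisfies the equation.

No integer solutions with |y| ≤ 45.


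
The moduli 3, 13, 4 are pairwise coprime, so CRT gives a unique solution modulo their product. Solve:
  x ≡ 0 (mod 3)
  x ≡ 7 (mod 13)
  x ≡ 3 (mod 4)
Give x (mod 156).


Moduli 3, 13, 4 are pairwise coprime; by CRT there is a unique solution modulo M = 3 · 13 · 4 = 156.
Solve pairwise, accumulating the modulus:
  Start with x ≡ 0 (mod 3).
  Combine with x ≡ 7 (mod 13): since gcd(3, 13) = 1, we get a unique residue mod 39.
    Write x = 0 + 3·t and substitute into x ≡ 7 (mod 13): 3·t ≡ 7 − 0 = 7 (mod 13).
    The inverse of 3 mod 13 is 9 (since 3·9 = 27 = 2·13 + 1), so t ≡ 9·7 = 63 ≡ 11 (mod 13).
    Then x = 0 + 3·11 = 33, valid modulo lcm(3, 13) = 39: x ≡ 33 (mod 39).
  Combine with x ≡ 3 (mod 4): since gcd(39, 4) = 1, we get a unique residue mod 156.
    Write x = 33 + 39·t and substitute into x ≡ 3 (mod 4): 39·t ≡ 3 − 33 = -30 (mod 4).
    Reduce coefficients mod 4: 3·t ≡ 2 (mod 4).
    The inverse of 3 mod 4 is 3 (since 3·3 = 9 = 2·4 + 1), so t ≡ 3·2 = 6 ≡ 2 (mod 4).
    Then x = 33 + 39·2 = 111, valid modulo lcm(39, 4) = 156: x ≡ 111 (mod 156).
Verify: 111 mod 3 = 0 ✓, 111 mod 13 = 7 ✓, 111 mod 4 = 3 ✓.

x ≡ 111 (mod 156).


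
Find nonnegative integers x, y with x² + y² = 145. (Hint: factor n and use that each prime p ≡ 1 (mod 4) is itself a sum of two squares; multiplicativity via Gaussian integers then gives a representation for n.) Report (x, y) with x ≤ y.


Step 1: Factor n = 145 = 5 · 29.
Step 2: Check the mod-4 condition on each prime factor: 5 ≡ 1 (mod 4), exponent 1; 29 ≡ 1 (mod 4), exponent 1.
All primes ≡ 3 (mod 4) appear to even exponent (or don't appear), so by the two-squares theorem n IS expressible as a sum of two squares.
Step 3: Build a representation. Here n = 5 · 29 is a product of primes ≡ 1 (mod 4). Each prime p ≡ 1 (mod 4) is itself a sum of two squares; find a² by testing p − a² for a perfect square:
  5: 5 − 1² = 4 = 2² ⇒ 5 = 1² + 2².
  29: 29 − 1² = 28, 29 − 2² = 25 = 5² ⇒ 29 = 2² + 5².
  Combine using the Brahmagupta–Fibonacci identity (a² + b²)(c² + d²) = (ac − bd)² + (ad + bc)² = (ac + bd)² + (ad − bc)²:
  5 · 29 = 145: from (1² + 2²)(2² + 5²), take (1·2 − 2·5, 1·5 + 2·2) = (2 − 10, 5 + 4) = (-8, 9); dropping signs (only squares matter) gives (8, 9); check 8² + 9² = 64 + 81 = 145 ✓.
Step 4: Order so x ≤ y and verify: 8² + 9² = 64 + 81 = 145 = n. ✓

n = 145 = 8² + 9² (one valid representation with x ≤ y).


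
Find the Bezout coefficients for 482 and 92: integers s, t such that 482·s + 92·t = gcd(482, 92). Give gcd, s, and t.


Euclidean algorithm on (482, 92) — divide until remainder is 0:
  482 = 5 · 92 + 22
  92 = 4 · 22 + 4
  22 = 5 · 4 + 2
  4 = 2 · 2 + 0
gcd(482, 92) = 2.
Track Bezout coefficients alongside the remainders: start with r₀ = 482 = a·1 + b·0 (s = 1, t = 0) and r₁ = 92 = a·0 + b·1 (s = 0, t = 1); each new remainder r_{k+1} = r_{k-1} − q_k·r_k inherits s_{k+1} = s_{k-1} − q_k·s_k, t_{k+1} = t_{k-1} − q_k·t_k, so r_k = a·s_k + b·t_k at every step:
  q = 5: r = 22, s = 1 − 5·0 = 1, t = 0 − 5·1 = -5  (check: 482·1 + 92·(-5) = 22)
  q = 4: r = 4, s = 0 − 4·1 = -4, t = 1 − 4·(-5) = 21  (check: 482·(-4) + 92·21 = 4)
  q = 5: r = 2, s = 1 − 5·(-4) = 21, t = -5 − 5·21 = -110  (check: 482·21 + 92·(-110) = 2)
The row with r = 2 (the gcd) gives the Bezout coefficients s = 21, t = -110.
Result: 482 · (21) + 92 · (-110) = 2.

gcd(482, 92) = 2; s = 21, t = -110 (check: 482·21 + 92·(-110) = 2).


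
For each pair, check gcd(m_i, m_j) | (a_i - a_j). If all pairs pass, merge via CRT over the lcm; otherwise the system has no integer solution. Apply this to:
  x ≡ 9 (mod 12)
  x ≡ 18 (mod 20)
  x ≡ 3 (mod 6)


Moduli 12, 20, 6 are not pairwise coprime, so CRT works modulo lcm(m_i) when all pairwise compatibility conditions hold.
Pairwise compatibility: gcd(m_i, m_j) must divide a_i - a_j for every pair.
Merge one congruence at a time:
  Start: x ≡ 9 (mod 12).
  Combine with x ≡ 18 (mod 20): gcd(12, 20) = 4, and 18 - 9 = 9 is NOT divisible by 4.
    ⇒ system is inconsistent (no integer solution).

No solution (the system is inconsistent).


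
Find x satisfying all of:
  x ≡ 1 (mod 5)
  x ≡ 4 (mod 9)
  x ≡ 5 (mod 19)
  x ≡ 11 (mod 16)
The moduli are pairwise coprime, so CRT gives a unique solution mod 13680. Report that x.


Product of moduli M = 5 · 9 · 19 · 16 = 13680.
Merge one congruence at a time:
  Start: x ≡ 1 (mod 5).
  Combine with x ≡ 4 (mod 9); new modulus lcm = 45.
    Write x = 1 + 5·t and substitute into x ≡ 4 (mod 9): 5·t ≡ 4 − 1 = 3 (mod 9).
    The inverse of 5 mod 9 is 2 (since 5·2 = 10 = 1·9 + 1), so t ≡ 2·3 = 6 ≡ 6 (mod 9).
    Then x = 1 + 5·6 = 31, valid modulo lcm(5, 9) = 45: x ≡ 31 (mod 45).
  Combine with x ≡ 5 (mod 19); new modulus lcm = 855.
    Write x = 31 + 45·t and substitute into x ≡ 5 (mod 19): 45·t ≡ 5 − 31 = -26 (mod 19).
    Reduce coefficients mod 19: 7·t ≡ 12 (mod 19).
    The inverse of 7 mod 19 is 11 (since 7·11 = 77 = 4·19 + 1), so t ≡ 11·12 = 132 ≡ 18 (mod 19).
    Then x = 31 + 45·18 = 841, valid modulo lcm(45, 19) = 855: x ≡ 841 (mod 855).
  Combine with x ≡ 11 (mod 16); new modulus lcm = 13680.
    Write x = 841 + 855·t and substitute into x ≡ 11 (mod 16): 855·t ≡ 11 − 841 = -830 (mod 16).
    Reduce coefficients mod 16: 7·t ≡ 2 (mod 16).
    The inverse of 7 mod 16 is 7 (since 7·7 = 49 = 3·16 + 1), so t ≡ 7·2 = 14 ≡ 14 (mod 16).
    Then x = 841 + 855·14 = 12811, valid modulo lcm(855, 16) = 13680: x ≡ 12811 (mod 13680).
Verify against each original: 12811 mod 5 = 1, 12811 mod 9 = 4, 12811 mod 19 = 5, 12811 mod 16 = 11.

x ≡ 12811 (mod 13680).


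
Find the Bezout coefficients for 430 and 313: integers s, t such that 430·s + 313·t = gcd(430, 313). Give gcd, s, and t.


Euclidean algorithm on (430, 313) — divide until remainder is 0:
  430 = 1 · 313 + 117
  313 = 2 · 117 + 79
  117 = 1 · 79 + 38
  79 = 2 · 38 + 3
  38 = 12 · 3 + 2
  3 = 1 · 2 + 1
  2 = 2 · 1 + 0
gcd(430, 313) = 1.
Track Bezout coefficients alongside the remainders: start with r₀ = 430 = a·1 + b·0 (s = 1, t = 0) and r₁ = 313 = a·0 + b·1 (s = 0, t = 1); each new remainder r_{k+1} = r_{k-1} − q_k·r_k inherits s_{k+1} = s_{k-1} − q_k·s_k, t_{k+1} = t_{k-1} − q_k·t_k, so r_k = a·s_k + b·t_k at every step:
  q = 1: r = 117, s = 1 − 1·0 = 1, t = 0 − 1·1 = -1  (check: 430·1 + 313·(-1) = 117)
  q = 2: r = 79, s = 0 − 2·1 = -2, t = 1 − 2·(-1) = 3  (check: 430·(-2) + 313·3 = 79)
  q = 1: r = 38, s = 1 − 1·(-2) = 3, t = -1 − 1·3 = -4  (check: 430·3 + 313·(-4) = 38)
  q = 2: r = 3, s = -2 − 2·3 = -8, t = 3 − 2·(-4) = 11  (check: 430·(-8) + 313·11 = 3)
  q = 12: r = 2, s = 3 − 12·(-8) = 99, t = -4 − 12·11 = -136  (check: 430·99 + 313·(-136) = 2)
  q = 1: r = 1, s = -8 − 1·99 = -107, t = 11 − 1·(-136) = 147  (check: 430·(-107) + 313·147 = 1)
The row with r = 1 (the gcd) gives the Bezout coefficients s = -107, t = 147.
Result: 430 · (-107) + 313 · (147) = 1.

gcd(430, 313) = 1; s = -107, t = 147 (check: 430·(-107) + 313·147 = 1).


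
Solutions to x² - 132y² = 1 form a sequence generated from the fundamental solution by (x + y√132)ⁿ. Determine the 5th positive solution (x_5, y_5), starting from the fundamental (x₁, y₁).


Step 1: Find the fundamental solution (x₁, y₁) of x² - 132y² = 1.
  Expand √132 as a continued fraction. a₀ = ⌊√132⌋ = 11; iterate m_{k+1} = d_k·a_k − m_k, d_{k+1} = (132 − m_{k+1}²)/d_k, a_{k+1} = ⌊(a₀ + m_{k+1})/d_{k+1}⌋ (starting m₀ = 0, d₀ = 1), with convergents p_k = a_k·p_{k-1} + p_{k-2}, q_k = a_k·q_{k-1} + q_{k-2} (p₋₁ = 1, q₋₁ = 0):
  k = 0: a₀ = 11; p₀/q₀ = 11/1; p₀² − 132·q₀² = 121 − 132 = -11.
  k = 1: m = 11, d = 11, a = ⌊(11 + 11)/11⌋ = 2; p/q = (2·11 + 1)/(2·1 + 0) = 23/2; p² − 132·q² = 529 − 528 = 1.
  The first convergent with p² − 132·q² = 1 gives the fundamental solution (x₁, y₁) = (23, 2).
Step 2: Apply the recurrence (x_{n+1}, y_{n+1}) = (x₁x_n + 132y₁y_n, x₁y_n + y₁x_n) repeatedly.
  From (x_1, y_1) = (23, 2): x_2 = 23·23 + 132·2·2 = 1057; y_2 = 23·2 + 2·23 = 92.
  From (x_2, y_2) = (1057, 92): x_3 = 23·1057 + 132·2·92 = 48599; y_3 = 23·92 + 2·1057 = 4230.
  From (x_3, y_3) = (48599, 4230): x_4 = 23·48599 + 132·2·4230 = 2234497; y_4 = 23·4230 + 2·48599 = 194488.
  From (x_4, y_4) = (2234497, 194488): x_5 = 23·2234497 + 132·2·194488 = 102738263; y_5 = 23·194488 + 2·2234497 = 8942218.
Step 3: Verify x_5² - 132·y_5² = 10555150684257169 - 10555150684257168 = 1 (should be 1). ✓

(x_1, y_1) = (23, 2); (x_5, y_5) = (102738263, 8942218).


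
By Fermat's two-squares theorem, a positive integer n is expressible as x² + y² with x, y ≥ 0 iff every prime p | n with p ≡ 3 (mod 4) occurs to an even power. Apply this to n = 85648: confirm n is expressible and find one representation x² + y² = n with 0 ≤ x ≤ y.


Step 1: Factor n = 85648 = 2^4 · 53 · 101.
Step 2: Check the mod-4 condition on each prime factor: 2 = 2 (special); 53 ≡ 1 (mod 4), exponent 1; 101 ≡ 1 (mod 4), exponent 1.
All primes ≡ 3 (mod 4) appear to even exponent (or don't appear), so by the two-squares theorem n IS expressible as a sum of two squares.
Step 3: Build a representation. Group n = k² · m with k = 4 and m = 53 · 101 = 5353 (a product of primes ≡ 1 (mod 4)); a representation of m scales to one of n via (k·x)² + (k·y)² = k²(x² + y²). Each prime p ≡ 1 (mod 4) is itself a sum of two squares; find a² by testing p − a² for a perfect square:
  53: 53 − 1² = 52, 53 − 2² = 49 = 7² ⇒ 53 = 2² + 7².
  101: 101 − 1² = 100 = 10² ⇒ 101 = 1² + 10².
  Combine using the Brahmagupta–Fibonacci identity (a² + b²)(c² + d²) = (ac − bd)² + (ad + bc)² = (ac + bd)² + (ad − bc)²:
  53 · 101 = 5353: from (2² + 7²)(1² + 10²), take (2·1 − 7·10, 2·10 + 7·1) = (2 − 70, 20 + 7) = (-68, 27); dropping signs (only squares matter) gives (68, 27); check 68² + 27² = 4624 + 729 = 5353 ✓.
  Scale by k = 4: (4·68, 4·27) = (272, 108).
Step 4: Order so x ≤ y and verify: 108² + 272² = 11664 + 73984 = 85648 = n. ✓

n = 85648 = 108² + 272² (one valid representation with x ≤ y).


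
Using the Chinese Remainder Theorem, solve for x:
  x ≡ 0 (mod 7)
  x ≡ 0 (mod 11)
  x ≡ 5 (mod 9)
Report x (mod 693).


Moduli 7, 11, 9 are pairwise coprime; by CRT there is a unique solution modulo M = 7 · 11 · 9 = 693.
Solve pairwise, accumulating the modulus:
  Start with x ≡ 0 (mod 7).
  Combine with x ≡ 0 (mod 11): since gcd(7, 11) = 1, we get a unique residue mod 77.
    Write x = 0 + 7·t and substitute into x ≡ 0 (mod 11): 7·t ≡ 0 − 0 = 0 (mod 11).
    The inverse of 7 mod 11 is 8 (since 7·8 = 56 = 5·11 + 1), so t ≡ 8·0 = 0 ≡ 0 (mod 11).
    Then x = 0 + 7·0 = 0, valid modulo lcm(7, 11) = 77: x ≡ 0 (mod 77).
  Combine with x ≡ 5 (mod 9): since gcd(77, 9) = 1, we get a unique residue mod 693.
    Write x = 0 + 77·t and substitute into x ≡ 5 (mod 9): 77·t ≡ 5 − 0 = 5 (mod 9).
    Reduce coefficients mod 9: 5·t ≡ 5 (mod 9).
    The inverse of 5 mod 9 is 2 (since 5·2 = 10 = 1·9 + 1), so t ≡ 2·5 = 10 ≡ 1 (mod 9).
    Then x = 0 + 77·1 = 77, valid modulo lcm(77, 9) = 693: x ≡ 77 (mod 693).
Verify: 77 mod 7 = 0 ✓, 77 mod 11 = 0 ✓, 77 mod 9 = 5 ✓.

x ≡ 77 (mod 693).


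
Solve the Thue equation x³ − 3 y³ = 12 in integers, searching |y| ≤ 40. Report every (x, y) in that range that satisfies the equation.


The equation is x³ - 3y³ = 12. For fixed y, x³ = 3·y³ + 12, so a solution requires the RHS to be a perfect cube.
Strategy: iterate y from -40 to 40, compute RHS = 3·y³ + 12, and check whether it is a (positive or negative) perfect cube.
Check small values of y:
  y = 0: RHS = 12 is not a perfect cube.
  y = 1: RHS = 15 is not a perfect cube.
  y = -1: RHS = 9 is not a perfect cube.
  y = 2: RHS = 36 is not a perfect cube.
  y = -2: RHS = -12 is not a perfect cube.
  y = 3: RHS = 93 is not a perfect cube.
  y = -3: RHS = -69 is not a perfect cube.
Continuing the search up to |y| = 40 finds no solutions either.
No (x, y) in the scanned range satisfies the equation.

No integer solutions with |y| ≤ 40.


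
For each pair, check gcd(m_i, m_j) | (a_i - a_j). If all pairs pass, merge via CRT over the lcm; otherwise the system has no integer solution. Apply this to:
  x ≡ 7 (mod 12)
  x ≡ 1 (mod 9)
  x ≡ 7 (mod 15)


Moduli 12, 9, 15 are not pairwise coprime, so CRT works modulo lcm(m_i) when all pairwise compatibility conditions hold.
Pairwise compatibility: gcd(m_i, m_j) must divide a_i - a_j for every pair.
Merge one congruence at a time:
  Start: x ≡ 7 (mod 12).
  Combine with x ≡ 1 (mod 9): gcd(12, 9) = 3; 1 - 7 = -6, which IS divisible by 3, so compatible.
    Write x = 7 + 12·t and substitute into x ≡ 1 (mod 9): 12·t ≡ 1 − 7 = -6 (mod 9).
    Divide the congruence (and modulus) by g = 3: 4·t ≡ -2 (mod 3).
    Reduce coefficients mod 3: 1·t ≡ 1 (mod 3).
    So t ≡ 1 (mod 3).
    Then x = 7 + 12·1 = 19, valid modulo lcm(12, 9) = 36: x ≡ 19 (mod 36).
  Combine with x ≡ 7 (mod 15): gcd(36, 15) = 3; 7 - 19 = -12, which IS divisible by 3, so compatible.
    Write x = 19 + 36·t and substitute into x ≡ 7 (mod 15): 36·t ≡ 7 − 19 = -12 (mod 15).
    Divide the congruence (and modulus) by g = 3: 12·t ≡ -4 (mod 5).
    Reduce coefficients mod 5: 2·t ≡ 1 (mod 5).
    The inverse of 2 mod 5 is 3 (since 2·3 = 6 = 1·5 + 1), so t ≡ 3·1 = 3 ≡ 3 (mod 5).
    Then x = 19 + 36·3 = 127, valid modulo lcm(36, 15) = 180: x ≡ 127 (mod 180).
Verify: 127 mod 12 = 7, 127 mod 9 = 1, 127 mod 15 = 7.

x ≡ 127 (mod 180).


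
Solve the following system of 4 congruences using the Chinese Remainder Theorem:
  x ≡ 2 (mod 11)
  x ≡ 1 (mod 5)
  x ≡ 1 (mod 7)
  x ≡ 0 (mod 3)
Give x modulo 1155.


Product of moduli M = 11 · 5 · 7 · 3 = 1155.
Merge one congruence at a time:
  Start: x ≡ 2 (mod 11).
  Combine with x ≡ 1 (mod 5); new modulus lcm = 55.
    Write x = 2 + 11·t and substitute into x ≡ 1 (mod 5): 11·t ≡ 1 − 2 = -1 (mod 5).
    Reduce coefficients mod 5: 1·t ≡ 4 (mod 5).
    So t ≡ 4 (mod 5).
    Then x = 2 + 11·4 = 46, valid modulo lcm(11, 5) = 55: x ≡ 46 (mod 55).
  Combine with x ≡ 1 (mod 7); new modulus lcm = 385.
    Write x = 46 + 55·t and substitute into x ≡ 1 (mod 7): 55·t ≡ 1 − 46 = -45 (mod 7).
    Reduce coefficients mod 7: 6·t ≡ 4 (mod 7).
    The inverse of 6 mod 7 is 6 (since 6·6 = 36 = 5·7 + 1), so t ≡ 6·4 = 24 ≡ 3 (mod 7).
    Then x = 46 + 55·3 = 211, valid modulo lcm(55, 7) = 385: x ≡ 211 (mod 385).
  Combine with x ≡ 0 (mod 3); new modulus lcm = 1155.
    Write x = 211 + 385·t and substitute into x ≡ 0 (mod 3): 385·t ≡ 0 − 211 = -211 (mod 3).
    Reduce coefficients mod 3: 1·t ≡ 2 (mod 3).
    So t ≡ 2 (mod 3).
    Then x = 211 + 385·2 = 981, valid modulo lcm(385, 3) = 1155: x ≡ 981 (mod 1155).
Verify against each original: 981 mod 11 = 2, 981 mod 5 = 1, 981 mod 7 = 1, 981 mod 3 = 0.

x ≡ 981 (mod 1155).


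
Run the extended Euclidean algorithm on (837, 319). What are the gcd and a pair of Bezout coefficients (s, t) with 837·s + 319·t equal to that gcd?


Euclidean algorithm on (837, 319) — divide until remainder is 0:
  837 = 2 · 319 + 199
  319 = 1 · 199 + 120
  199 = 1 · 120 + 79
  120 = 1 · 79 + 41
  79 = 1 · 41 + 38
  41 = 1 · 38 + 3
  38 = 12 · 3 + 2
  3 = 1 · 2 + 1
  2 = 2 · 1 + 0
gcd(837, 319) = 1.
Track Bezout coefficients alongside the remainders: start with r₀ = 837 = a·1 + b·0 (s = 1, t = 0) and r₁ = 319 = a·0 + b·1 (s = 0, t = 1); each new remainder r_{k+1} = r_{k-1} − q_k·r_k inherits s_{k+1} = s_{k-1} − q_k·s_k, t_{k+1} = t_{k-1} − q_k·t_k, so r_k = a·s_k + b·t_k at every step:
  q = 2: r = 199, s = 1 − 2·0 = 1, t = 0 − 2·1 = -2  (check: 837·1 + 319·(-2) = 199)
  q = 1: r = 120, s = 0 − 1·1 = -1, t = 1 − 1·(-2) = 3  (check: 837·(-1) + 319·3 = 120)
  q = 1: r = 79, s = 1 − 1·(-1) = 2, t = -2 − 1·3 = -5  (check: 837·2 + 319·(-5) = 79)
  q = 1: r = 41, s = -1 − 1·2 = -3, t = 3 − 1·(-5) = 8  (check: 837·(-3) + 319·8 = 41)
  q = 1: r = 38, s = 2 − 1·(-3) = 5, t = -5 − 1·8 = -13  (check: 837·5 + 319·(-13) = 38)
  q = 1: r = 3, s = -3 − 1·5 = -8, t = 8 − 1·(-13) = 21  (check: 837·(-8) + 319·21 = 3)
  q = 12: r = 2, s = 5 − 12·(-8) = 101, t = -13 − 12·21 = -265  (check: 837·101 + 319·(-265) = 2)
  q = 1: r = 1, s = -8 − 1·101 = -109, t = 21 − 1·(-265) = 286  (check: 837·(-109) + 319·286 = 1)
The row with r = 1 (the gcd) gives the Bezout coefficients s = -109, t = 286.
Result: 837 · (-109) + 319 · (286) = 1.

gcd(837, 319) = 1; s = -109, t = 286 (check: 837·(-109) + 319·286 = 1).


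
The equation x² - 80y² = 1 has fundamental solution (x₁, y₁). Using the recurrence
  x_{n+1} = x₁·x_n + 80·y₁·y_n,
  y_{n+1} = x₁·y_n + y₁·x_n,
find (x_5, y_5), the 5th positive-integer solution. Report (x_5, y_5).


Step 1: Find the fundamental solution (x₁, y₁) of x² - 80y² = 1.
  Expand √80 as a continued fraction. a₀ = ⌊√80⌋ = 8; iterate m_{k+1} = d_k·a_k − m_k, d_{k+1} = (80 − m_{k+1}²)/d_k, a_{k+1} = ⌊(a₀ + m_{k+1})/d_{k+1}⌋ (starting m₀ = 0, d₀ = 1), with convergents p_k = a_k·p_{k-1} + p_{k-2}, q_k = a_k·q_{k-1} + q_{k-2} (p₋₁ = 1, q₋₁ = 0):
  k = 0: a₀ = 8; p₀/q₀ = 8/1; p₀² − 80·q₀² = 64 − 80 = -16.
  k = 1: m = 8, d = 16, a = ⌊(8 + 8)/16⌋ = 1; p/q = (1·8 + 1)/(1·1 + 0) = 9/1; p² − 80·q² = 81 − 80 = 1.
  The first convergent with p² − 80·q² = 1 gives the fundamental solution (x₁, y₁) = (9, 1).
Step 2: Apply the recurrence (x_{n+1}, y_{n+1}) = (x₁x_n + 80y₁y_n, x₁y_n + y₁x_n) repeatedly.
  From (x_1, y_1) = (9, 1): x_2 = 9·9 + 80·1·1 = 161; y_2 = 9·1 + 1·9 = 18.
  From (x_2, y_2) = (161, 18): x_3 = 9·161 + 80·1·18 = 2889; y_3 = 9·18 + 1·161 = 323.
  From (x_3, y_3) = (2889, 323): x_4 = 9·2889 + 80·1·323 = 51841; y_4 = 9·323 + 1·2889 = 5796.
  From (x_4, y_4) = (51841, 5796): x_5 = 9·51841 + 80·1·5796 = 930249; y_5 = 9·5796 + 1·51841 = 104005.
Step 3: Verify x_5² - 80·y_5² = 865363202001 - 865363202000 = 1 (should be 1). ✓

(x_1, y_1) = (9, 1); (x_5, y_5) = (930249, 104005).


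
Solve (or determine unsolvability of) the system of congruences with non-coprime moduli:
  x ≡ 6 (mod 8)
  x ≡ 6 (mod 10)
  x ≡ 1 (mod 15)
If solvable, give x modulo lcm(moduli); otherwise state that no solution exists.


Moduli 8, 10, 15 are not pairwise coprime, so CRT works modulo lcm(m_i) when all pairwise compatibility conditions hold.
Pairwise compatibility: gcd(m_i, m_j) must divide a_i - a_j for every pair.
Merge one congruence at a time:
  Start: x ≡ 6 (mod 8).
  Combine with x ≡ 6 (mod 10): gcd(8, 10) = 2; 6 - 6 = 0, which IS divisible by 2, so compatible.
    Write x = 6 + 8·t and substitute into x ≡ 6 (mod 10): 8·t ≡ 6 − 6 = 0 (mod 10).
    Divide the congruence (and modulus) by g = 2: 4·t ≡ 0 (mod 5).
    The inverse of 4 mod 5 is 4 (since 4·4 = 16 = 3·5 + 1), so t ≡ 4·0 = 0 ≡ 0 (mod 5).
    Then x = 6 + 8·0 = 6, valid modulo lcm(8, 10) = 40: x ≡ 6 (mod 40).
  Combine with x ≡ 1 (mod 15): gcd(40, 15) = 5; 1 - 6 = -5, which IS divisible by 5, so compatible.
    Write x = 6 + 40·t and substitute into x ≡ 1 (mod 15): 40·t ≡ 1 − 6 = -5 (mod 15).
    Divide the congruence (and modulus) by g = 5: 8·t ≡ -1 (mod 3).
    Reduce coefficients mod 3: 2·t ≡ 2 (mod 3).
    The inverse of 2 mod 3 is 2 (since 2·2 = 4 = 1·3 + 1), so t ≡ 2·2 = 4 ≡ 1 (mod 3).
    Then x = 6 + 40·1 = 46, valid modulo lcm(40, 15) = 120: x ≡ 46 (mod 120).
Verify: 46 mod 8 = 6, 46 mod 10 = 6, 46 mod 15 = 1.

x ≡ 46 (mod 120).


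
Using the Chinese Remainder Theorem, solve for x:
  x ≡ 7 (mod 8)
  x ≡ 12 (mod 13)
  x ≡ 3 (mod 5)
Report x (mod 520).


Moduli 8, 13, 5 are pairwise coprime; by CRT there is a unique solution modulo M = 8 · 13 · 5 = 520.
Solve pairwise, accumulating the modulus:
  Start with x ≡ 7 (mod 8).
  Combine with x ≡ 12 (mod 13): since gcd(8, 13) = 1, we get a unique residue mod 104.
    Write x = 7 + 8·t and substitute into x ≡ 12 (mod 13): 8·t ≡ 12 − 7 = 5 (mod 13).
    The inverse of 8 mod 13 is 5 (since 8·5 = 40 = 3·13 + 1), so t ≡ 5·5 = 25 ≡ 12 (mod 13).
    Then x = 7 + 8·12 = 103, valid modulo lcm(8, 13) = 104: x ≡ 103 (mod 104).
  Combine with x ≡ 3 (mod 5): since gcd(104, 5) = 1, we get a unique residue mod 520.
    Write x = 103 + 104·t and substitute into x ≡ 3 (mod 5): 104·t ≡ 3 − 103 = -100 (mod 5).
    Reduce coefficients mod 5: 4·t ≡ 0 (mod 5).
    The inverse of 4 mod 5 is 4 (since 4·4 = 16 = 3·5 + 1), so t ≡ 4·0 = 0 ≡ 0 (mod 5).
    Then x = 103 + 104·0 = 103, valid modulo lcm(104, 5) = 520: x ≡ 103 (mod 520).
Verify: 103 mod 8 = 7 ✓, 103 mod 13 = 12 ✓, 103 mod 5 = 3 ✓.

x ≡ 103 (mod 520).


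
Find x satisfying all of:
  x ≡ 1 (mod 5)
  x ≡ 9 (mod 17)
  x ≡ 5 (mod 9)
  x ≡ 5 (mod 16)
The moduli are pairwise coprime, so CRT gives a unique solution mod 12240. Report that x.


Product of moduli M = 5 · 17 · 9 · 16 = 12240.
Merge one congruence at a time:
  Start: x ≡ 1 (mod 5).
  Combine with x ≡ 9 (mod 17); new modulus lcm = 85.
    Write x = 1 + 5·t and substitute into x ≡ 9 (mod 17): 5·t ≡ 9 − 1 = 8 (mod 17).
    The inverse of 5 mod 17 is 7 (since 5·7 = 35 = 2·17 + 1), so t ≡ 7·8 = 56 ≡ 5 (mod 17).
    Then x = 1 + 5·5 = 26, valid modulo lcm(5, 17) = 85: x ≡ 26 (mod 85).
  Combine with x ≡ 5 (mod 9); new modulus lcm = 765.
    Write x = 26 + 85·t and substitute into x ≡ 5 (mod 9): 85·t ≡ 5 − 26 = -21 (mod 9).
    Reduce coefficients mod 9: 4·t ≡ 6 (mod 9).
    The inverse of 4 mod 9 is 7 (since 4·7 = 28 = 3·9 + 1), so t ≡ 7·6 = 42 ≡ 6 (mod 9).
    Then x = 26 + 85·6 = 536, valid modulo lcm(85, 9) = 765: x ≡ 536 (mod 765).
  Combine with x ≡ 5 (mod 16); new modulus lcm = 12240.
    Write x = 536 + 765·t and substitute into x ≡ 5 (mod 16): 765·t ≡ 5 − 536 = -531 (mod 16).
    Reduce coefficients mod 16: 13·t ≡ 13 (mod 16).
    The inverse of 13 mod 16 is 5 (since 13·5 = 65 = 4·16 + 1), so t ≡ 5·13 = 65 ≡ 1 (mod 16).
    Then x = 536 + 765·1 = 1301, valid modulo lcm(765, 16) = 12240: x ≡ 1301 (mod 12240).
Verify against each original: 1301 mod 5 = 1, 1301 mod 17 = 9, 1301 mod 9 = 5, 1301 mod 16 = 5.

x ≡ 1301 (mod 12240).
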